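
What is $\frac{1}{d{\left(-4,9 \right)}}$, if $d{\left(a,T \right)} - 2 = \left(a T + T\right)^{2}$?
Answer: $\frac{1}{731} \approx 0.001368$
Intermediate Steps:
$d{\left(a,T \right)} = 2 + \left(T + T a\right)^{2}$ ($d{\left(a,T \right)} = 2 + \left(a T + T\right)^{2} = 2 + \left(T a + T\right)^{2} = 2 + \left(T + T a\right)^{2}$)
$\frac{1}{d{\left(-4,9 \right)}} = \frac{1}{2 + 9^{2} \left(1 - 4\right)^{2}} = \frac{1}{2 + 81 \left(-3\right)^{2}} = \frac{1}{2 + 81 \cdot 9} = \frac{1}{2 + 729} = \frac{1}{731}$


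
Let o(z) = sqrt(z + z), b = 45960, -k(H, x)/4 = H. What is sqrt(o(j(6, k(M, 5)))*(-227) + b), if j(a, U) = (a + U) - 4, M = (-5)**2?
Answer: sqrt(45960 - 3178*I) ≈ 214.51 - 7.4075*I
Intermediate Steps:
M = 25
k(H, x) = -4*H
j(a, U) = -4 + U + a (j(a, U) = (U + a) - 4 = -4 + U + a)
o(z) = sqrt(2)*sqrt(z) (o(z) = sqrt(2*z) = sqrt(2)*sqrt(z))
sqrt(o(j(6, k(M, 5)))*(-227) + b) = sqrt((sqrt(2)*sqrt(-4 - 4*25 + 6))*(-227) + 45960) = sqrt((sqrt(2)*sqrt(-4 - 100 + 6))*(-227) + 45960) = sqrt((sqrt(2)*sqrt(-98))*(-227) + 45960) = sqrt((sqrt(2)*(7*I*sqrt(2)))*(-227) + 45960) = sqrt((14*I)*(-227) + 45960) = sqrt(-3178*I + 45960) = sqrt(45960 - 3178*I)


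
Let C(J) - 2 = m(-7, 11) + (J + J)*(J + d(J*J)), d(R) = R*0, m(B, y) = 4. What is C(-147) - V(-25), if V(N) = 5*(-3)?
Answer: 43239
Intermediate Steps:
V(N) = -15
d(R) = 0
C(J) = 6 + 2*J² (C(J) = 2 + (4 + (J + J)*(J + 0)) = 2 + (4 + (2*J)*J) = 2 + (4 + 2*J²) = 6 + 2*J²)
C(-147) - V(-25) = (6 + 2*(-147)²) - 1*(-15) = (6 + 2*21609) + 15 = (6 + 43218) + 15 = 43224 + 15 = 43239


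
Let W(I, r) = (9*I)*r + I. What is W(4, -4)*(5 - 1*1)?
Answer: -560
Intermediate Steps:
W(I, r) = I + 9*I*r (W(I, r) = 9*I*r + I = I + 9*I*r)
W(4, -4)*(5 - 1*1) = (4*(1 + 9*(-4)))*(5 - 1*1) = (4*(1 - 36))*(5 - 1) = (4*(-35))*4 = -140*4 = -560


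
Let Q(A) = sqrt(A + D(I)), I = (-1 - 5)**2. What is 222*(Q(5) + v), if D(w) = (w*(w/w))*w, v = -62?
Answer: -13764 + 222*sqrt(1301) ≈ -5756.6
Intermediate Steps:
I = 36 (I = (-6)**2 = 36)
D(w) = w**2 (D(w) = (w*1)*w = w*w = w**2)
Q(A) = sqrt(1296 + A) (Q(A) = sqrt(A + 36**2) = sqrt(A + 1296) = sqrt(1296 + A))
222*(Q(5) + v) = 222*(sqrt(1296 + 5) - 62) = 222*(sqrt(1301) - 62) = 222*(-62 + sqrt(1301)) = -13764 + 222*sqrt(1301)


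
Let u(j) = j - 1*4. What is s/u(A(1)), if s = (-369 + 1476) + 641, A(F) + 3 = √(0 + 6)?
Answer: -12236/43 - 1748*√6/43 ≈ -384.13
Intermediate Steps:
A(F) = -3 + √6 (A(F) = -3 + √(0 + 6) = -3 + √6)
u(j) = -4 + j (u(j) = j - 4 = -4 + j)
s = 1748 (s = 1107 + 641 = 1748)
s/u(A(1)) = 1748/(-4 + (-3 + √6)) = 1748/(-7 + √6)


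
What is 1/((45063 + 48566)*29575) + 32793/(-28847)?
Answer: -997872133708/877797622975 ≈ -1.1368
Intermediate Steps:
1/((45063 + 48566)*29575) + 32793/(-28847) = (1/29575)/93629 + 32793*(-1/28847) = (1/93629)*(1/29575) - 32793/28847 = 1/2769077675 - 32793/28847 = -997872133708/877797622975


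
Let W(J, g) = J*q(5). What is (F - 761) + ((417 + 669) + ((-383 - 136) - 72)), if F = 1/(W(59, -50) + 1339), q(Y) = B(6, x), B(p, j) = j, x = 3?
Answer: -403255/1516 ≈ -266.00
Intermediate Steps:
q(Y) = 3
W(J, g) = 3*J (W(J, g) = J*3 = 3*J)
F = 1/1516 (F = 1/(3*59 + 1339) = 1/(177 + 1339) = 1/1516 ≈ 0.00065963)
(F - 761) + ((417 + 669) + ((-383 - 136) - 72)) = (1/1516 - 761) + ((417 + 669) + ((-383 - 136) - 72)) = -1153675/1516 + (1086 + (-519 - 72)) = -1153675/1516 + (1086 - 591) = -1153675/1516 + 495 = -403255/1516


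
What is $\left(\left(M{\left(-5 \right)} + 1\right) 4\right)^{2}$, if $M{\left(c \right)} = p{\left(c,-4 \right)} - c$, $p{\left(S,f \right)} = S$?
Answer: $16$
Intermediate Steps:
$M{\left(c \right)} = 0$ ($M{\left(c \right)} = c - c = 0$)
$\left(\left(M{\left(-5 \right)} + 1\right) 4\right)^{2} = \left(\left(0 + 1\right) 4\right)^{2} = \left(1 \cdot 4\right)^{2} = 4^{2} = 16$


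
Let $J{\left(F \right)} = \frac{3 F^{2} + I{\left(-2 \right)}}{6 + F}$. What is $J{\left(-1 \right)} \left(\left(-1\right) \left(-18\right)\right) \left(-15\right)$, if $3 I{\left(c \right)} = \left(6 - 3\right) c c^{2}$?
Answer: $270$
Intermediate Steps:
$I{\left(c \right)} = c^{3}$ ($I{\left(c \right)} = \frac{\left(6 - 3\right) c c^{2}}{3} = \frac{3 c^{3}}{3} = c^{3}$)
$J{\left(F \right)} = \frac{-8 + 3 F^{2}}{6 + F}$ ($J{\left(F \right)} = \frac{3 F^{2} + \left(-2\right)^{3}}{6 + F} = \frac{3 F^{2} - 8}{6 + F} = \frac{-8 + 3 F^{2}}{6 + F}$)
$J{\left(-1 \right)} \left(\left(-1\right) \left(-18\right)\right) \left(-15\right) = \frac{-8 + 3 \left(-1\right)^{2}}{6 - 1} \left(\left(-1\right) \left(-18\right)\right) \left(-15\right) = \frac{-8 + 3 \cdot 1}{5} \cdot 18 \left(-15\right) = \frac{-8 + 3}{5} \cdot 18 \left(-15\right) = \frac{1}{5} \left(-5\right) 18 \left(-15\right) = \left(-1\right) 18 \left(-15\right) = \left(-18\right) \left(-15\right) = 270$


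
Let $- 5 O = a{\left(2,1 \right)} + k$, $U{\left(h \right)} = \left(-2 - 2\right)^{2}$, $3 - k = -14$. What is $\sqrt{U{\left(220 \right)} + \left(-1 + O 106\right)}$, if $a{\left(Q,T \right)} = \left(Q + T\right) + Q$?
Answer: $\frac{i \sqrt{11285}}{5} \approx 21.246 i$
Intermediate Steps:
$a{\left(Q,T \right)} = T + 2 Q$
$k = 17$ ($k = 3 - -14 = 3 + 14 = 17$)
$U{\left(h \right)} = 16$ ($U{\left(h \right)} = \left(-4\right)^{2} = 16$)
$O = - \frac{22}{5}$ ($O = - \frac{\left(1 + 2 \cdot 2\right) + 17}{5} = - \frac{\left(1 + 4\right) + 17}{5} = - \frac{5 + 17}{5} = \left(- \frac{1}{5}\right) 22 = - \frac{22}{5} \approx -4.4$)
$\sqrt{U{\left(220 \right)} + \left(-1 + O 106\right)} = \sqrt{16 - \frac{2337}{5}} = \sqrt{- \frac{2257}{5}} = \frac{i \sqrt{11285}}{5}$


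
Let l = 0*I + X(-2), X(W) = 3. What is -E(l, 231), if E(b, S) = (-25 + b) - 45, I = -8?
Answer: 67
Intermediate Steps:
l = 3 (l = 0*(-8) + 3 = 0 + 3 = 3)
E(b, S) = -70 + b
-E(l, 231) = -(-70 + 3) = -1*(-67) = 67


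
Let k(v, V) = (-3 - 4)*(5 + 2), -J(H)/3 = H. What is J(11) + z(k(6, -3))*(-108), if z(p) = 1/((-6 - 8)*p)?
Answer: -11373/343 ≈ -33.157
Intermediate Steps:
J(H) = -3*H
k(v, V) = -49 (k(v, V) = -7*7 = -49)
z(p) = -1/(14*p) (z(p) = 1/((-14)*p) = -1/(14*p))
J(11) + z(k(6, -3))*(-108) = -3*11 - 1/14/(-49)*(-108) = -33 - 1/14*(-1/49)*(-108) = -33 + (1/686)*(-108) = -33 - 54/343 = -11373/343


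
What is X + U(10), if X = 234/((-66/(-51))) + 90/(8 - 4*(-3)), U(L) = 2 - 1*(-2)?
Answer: 4165/22 ≈ 189.32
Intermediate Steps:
U(L) = 4 (U(L) = 2 + 2 = 4)
X = 4077/22 (X = 234/((-66*(-1/51))) + 90/(8 + 12) = 234/(22/17) + 90/20 = 234*(17/22) + 90*(1/20) = 1989/11 + 9/2 = 4077/22 ≈ 185.32)
X + U(10) = 4077/22 + 4 = 4165/22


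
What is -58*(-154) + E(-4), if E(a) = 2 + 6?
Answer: 8940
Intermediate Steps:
E(a) = 8
-58*(-154) + E(-4) = -58*(-154) + 8 = 8932 + 8 = 8940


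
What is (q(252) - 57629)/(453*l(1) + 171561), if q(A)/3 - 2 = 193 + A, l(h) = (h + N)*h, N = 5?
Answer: -56288/174279 ≈ -0.32298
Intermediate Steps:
l(h) = h*(5 + h) (l(h) = (h + 5)*h = (5 + h)*h = h*(5 + h))
q(A) = 585 + 3*A (q(A) = 6 + 3*(193 + A) = 6 + (579 + 3*A) = 585 + 3*A)
(q(252) - 57629)/(453*l(1) + 171561) = ((585 + 3*252) - 57629)/(453*(1*(5 + 1)) + 171561) = ((585 + 756) - 57629)/(453*(1*6) + 171561) = (1341 - 57629)/(453*6 + 171561) = -56288/(2718 + 171561) = -56288/174279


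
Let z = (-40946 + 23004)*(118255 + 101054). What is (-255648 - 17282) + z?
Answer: -3935115008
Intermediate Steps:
z = -3934842078 (z = -17942*219309 = -3934842078)
(-255648 - 17282) + z = (-255648 - 17282) - 3934842078 = -272930 - 3934842078 = -3935115008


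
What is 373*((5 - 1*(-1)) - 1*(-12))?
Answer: 6714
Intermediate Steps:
373*((5 - 1*(-1)) - 1*(-12)) = 373*((5 + 1) + 12) = 373*(6 + 12) = 373*18 = 6714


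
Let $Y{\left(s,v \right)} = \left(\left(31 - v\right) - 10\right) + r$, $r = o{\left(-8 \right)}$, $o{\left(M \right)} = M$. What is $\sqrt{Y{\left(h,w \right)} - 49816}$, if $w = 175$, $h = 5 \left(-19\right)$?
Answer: $i \sqrt{49978} \approx 223.56 i$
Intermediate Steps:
$r = -8$
$h = -95$
$Y{\left(s,v \right)} = 13 - v$ ($Y{\left(s,v \right)} = \left(\left(31 - v\right) - 10\right) - 8 = \left(21 - v\right) - 8 = 13 - v$)
$\sqrt{Y{\left(h,w \right)} - 49816} = \sqrt{\left(13 - 175\right) - 49816} = \sqrt{-162 - 49816} = \sqrt{-49978} = i \sqrt{49978}$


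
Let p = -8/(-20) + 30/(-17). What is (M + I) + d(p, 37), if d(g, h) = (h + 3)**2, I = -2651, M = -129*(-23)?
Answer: 1916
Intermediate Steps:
M = 2967
p = -116/85 (p = -8*(-1/20) + 30*(-1/17) = 2/5 - 30/17 = -116/85 ≈ -1.3647)
d(g, h) = (3 + h)**2
(M + I) + d(p, 37) = (2967 - 2651) + (3 + 37)**2 = 316 + 40**2 = 316 + 1600 = 1916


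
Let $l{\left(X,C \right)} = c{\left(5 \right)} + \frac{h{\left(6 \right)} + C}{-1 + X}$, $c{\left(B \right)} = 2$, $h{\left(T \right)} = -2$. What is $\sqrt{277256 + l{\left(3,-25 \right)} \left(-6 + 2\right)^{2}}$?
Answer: $4 \sqrt{17317} \approx 526.38$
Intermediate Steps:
$l{\left(X,C \right)} = 2 + \frac{-2 + C}{-1 + X}$
$\sqrt{277256 + l{\left(3,-25 \right)} \left(-6 + 2\right)^{2}} = \sqrt{277256 + \frac{-4 - 25 + 2 \cdot 3}{-1 + 3} \left(-6 + 2\right)^{2}} = \sqrt{277256 + \frac{-4 - 25 + 6}{2} \left(-4\right)^{2}} = \sqrt{277256 + \frac{1}{2} \left(-23\right) 16} = \sqrt{277256 - 184} = \sqrt{277072} = 4 \sqrt{17317}$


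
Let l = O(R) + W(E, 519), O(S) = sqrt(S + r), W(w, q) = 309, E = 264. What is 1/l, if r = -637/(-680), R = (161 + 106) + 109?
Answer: 70040/21556921 - 2*sqrt(43573890)/64670763 ≈ 0.0030449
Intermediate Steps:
R = 376 (R = 267 + 109 = 376)
r = 637/680 (r = -637*(-1/680) = 637/680 ≈ 0.93676)
O(S) = sqrt(637/680 + S) (O(S) = sqrt(S + 637/680) = sqrt(637/680 + S))
l = 309 + sqrt(43573890)/340 (l = sqrt(108290 + 115600*376)/340 + 309 = sqrt(108290 + 43465600)/340 + 309 = sqrt(43573890)/340 + 309 = 309 + sqrt(43573890)/340 ≈ 328.42)
1/l = 1/(309 + sqrt(43573890)/340)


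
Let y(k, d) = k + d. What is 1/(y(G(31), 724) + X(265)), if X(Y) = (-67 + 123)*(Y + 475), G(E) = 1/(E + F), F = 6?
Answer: 37/1560069 ≈ 2.3717e-5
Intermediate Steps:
G(E) = 1/(6 + E) (G(E) = 1/(E + 6) = 1/(6 + E))
X(Y) = 26600 + 56*Y (X(Y) = 56*(475 + Y) = 26600 + 56*Y)
y(k, d) = d + k
1/(y(G(31), 724) + X(265)) = 1/((724 + 1/(6 + 31)) + (26600 + 56*265)) = 1/((724 + 1/37) + (26600 + 14840)) = 1/((724 + 1/37) + 41440) = 1/(26789/37 + 41440) = 1/(1560069/37) = 37/1560069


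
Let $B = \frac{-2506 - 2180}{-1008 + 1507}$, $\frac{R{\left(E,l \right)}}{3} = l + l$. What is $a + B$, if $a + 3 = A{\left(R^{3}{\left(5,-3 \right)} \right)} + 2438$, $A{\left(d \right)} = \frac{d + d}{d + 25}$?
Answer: $\frac{7034491189}{2897693} \approx 2427.6$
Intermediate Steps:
$R{\left(E,l \right)} = 6 l$ ($R{\left(E,l \right)} = 3 \left(l + l\right) = 3 \cdot 2 l = 6 l$)
$A{\left(d \right)} = \frac{2 d}{25 + d}$
$B = - \frac{4686}{499} \approx -9.3908$
$a = \frac{14151709}{5807}$ ($a = -3 + \left(\frac{2 \left(6 \left(-3\right)\right)^{3}}{25 + \left(6 \left(-3\right)\right)^{3}} + 2438\right) = -3 + \left(\frac{2 \left(-18\right)^{3}}{25 + \left(-18\right)^{3}} + 2438\right) = -3 + \left(2 \left(-5832\right) \frac{1}{25 - 5832} + 2438\right) = -3 + \left(2 \left(-5832\right) \frac{1}{-5807} + 2438\right) = -3 + \left(2 \left(-5832\right) \left(- \frac{1}{5807}\right) + 2438\right) = -3 + \left(\frac{11664}{5807} + 2438\right) = -3 + \frac{14169130}{5807} = \frac{14151709}{5807} \approx 2437.0$)
$a + B = \frac{14151709}{5807} - \frac{4686}{499} = \frac{7034491189}{2897693}$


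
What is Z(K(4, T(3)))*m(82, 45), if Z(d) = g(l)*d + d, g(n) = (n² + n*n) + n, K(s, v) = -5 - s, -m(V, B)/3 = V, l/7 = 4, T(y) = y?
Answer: 3535758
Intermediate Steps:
l = 28 (l = 7*4 = 28)
m(V, B) = -3*V
g(n) = n + 2*n² (g(n) = (n² + n²) + n = 2*n² + n = n + 2*n²)
Z(d) = 1597*d (Z(d) = (28*(1 + 2*28))*d + d = (28*(1 + 56))*d + d = (28*57)*d + d = 1596*d + d = 1597*d)
Z(K(4, T(3)))*m(82, 45) = (1597*(-5 - 1*4))*(-3*82) = (1597*(-5 - 4))*(-246) = (1597*(-9))*(-246) = -14373*(-246) = 3535758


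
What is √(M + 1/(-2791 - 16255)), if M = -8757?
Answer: I*√3176602784858/19046 ≈ 93.579*I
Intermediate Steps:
√(M + 1/(-2791 - 16255)) = √(-8757 + 1/(-2791 - 16255)) = √(-8757 + 1/(-19046)) = √(-8757 - 1/19046) = √(-166785823/19046) = I*√3176602784858/19046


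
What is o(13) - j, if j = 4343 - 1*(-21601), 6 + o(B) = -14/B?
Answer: -337364/13 ≈ -25951.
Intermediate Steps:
o(B) = -6 - 14/B
j = 25944 (j = 4343 + 21601 = 25944)
o(13) - j = (-6 - 14/13) - 1*25944 = (-6 - 14*1/13) - 25944 = (-6 - 14/13) - 25944 = -92/13 - 25944 = -337364/13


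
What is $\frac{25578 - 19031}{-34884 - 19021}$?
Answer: $- \frac{6547}{53905} \approx -0.12145$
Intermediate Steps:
$\frac{25578 - 19031}{-34884 - 19021} = \frac{6547}{-53905} = 6547 \left(- \frac{1}{53905}\right) = - \frac{6547}{53905}$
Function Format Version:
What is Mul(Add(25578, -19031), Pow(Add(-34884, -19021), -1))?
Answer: Rational(-6547, 53905) ≈ -0.12145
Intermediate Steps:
Mul(Add(25578, -19031), Pow(Add(-34884, -19021), -1)) = Mul(6547, Pow(-53905, -1)) = Mul(6547, Rational(-1, 53905)) = Rational(-6547, 53905)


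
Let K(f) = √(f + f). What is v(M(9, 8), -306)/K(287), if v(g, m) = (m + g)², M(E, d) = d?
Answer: 44402*√574/287 ≈ 3706.6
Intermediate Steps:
v(g, m) = (g + m)²
K(f) = √2*√f (K(f) = √(2*f) = √2*√f)
v(M(9, 8), -306)/K(287) = (8 - 306)²/((√2*√287)) = (-298)²/(√574) = 88804*(√574/574) = 44402*√574/287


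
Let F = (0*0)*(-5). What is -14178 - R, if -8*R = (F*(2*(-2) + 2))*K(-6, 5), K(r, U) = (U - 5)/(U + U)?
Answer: -14178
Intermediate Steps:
K(r, U) = (-5 + U)/(2*U) (K(r, U) = (-5 + U)/((2*U)) = (-5 + U)*(1/(2*U)) = (-5 + U)/(2*U))
F = 0 (F = 0*(-5) = 0)
R = 0 (R = -0*(2*(-2) + 2)*(1/2)*(-5 + 5)/5/8 = -0*(-4 + 2)*(1/2)*(1/5)*0/8 = -0*(-2)*0/8 = -0*0 = -1/8*0 = 0)
-14178 - R = -14178 - 1*0 = -14178 + 0 = -14178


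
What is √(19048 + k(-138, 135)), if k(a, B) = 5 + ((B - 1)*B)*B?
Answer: 3*√273467 ≈ 1568.8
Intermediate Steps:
k(a, B) = 5 + B²*(-1 + B) (k(a, B) = 5 + ((-1 + B)*B)*B = 5 + (B*(-1 + B))*B = 5 + B²*(-1 + B))
√(19048 + k(-138, 135)) = √(19048 + (5 + 135³ - 1*135²)) = √(19048 + (5 + 2460375 - 1*18225)) = √(19048 + (5 + 2460375 - 18225)) = √(19048 + 2442155) = √2461203 = 3*√273467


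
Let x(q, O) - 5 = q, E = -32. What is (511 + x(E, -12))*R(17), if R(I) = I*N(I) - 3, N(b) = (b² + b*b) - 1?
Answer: 4746104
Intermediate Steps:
N(b) = -1 + 2*b² (N(b) = (b² + b²) - 1 = 2*b² - 1 = -1 + 2*b²)
x(q, O) = 5 + q
R(I) = -3 + I*(-1 + 2*I²) (R(I) = I*(-1 + 2*I²) - 3 = -3 + I*(-1 + 2*I²))
(511 + x(E, -12))*R(17) = (511 + (5 - 32))*(-3 - 1*17 + 2*17³) = (511 - 27)*(-3 - 17 + 2*4913) = 484*(-3 - 17 + 9826) = 484*9806 = 4746104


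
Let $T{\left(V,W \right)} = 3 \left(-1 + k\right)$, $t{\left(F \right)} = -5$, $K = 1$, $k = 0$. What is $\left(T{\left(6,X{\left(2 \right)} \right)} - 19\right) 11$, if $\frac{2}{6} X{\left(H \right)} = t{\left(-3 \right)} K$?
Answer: $-242$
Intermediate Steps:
$X{\left(H \right)} = -15$ ($X{\left(H \right)} = 3 \left(\left(-5\right) 1\right) = 3 \left(-5\right) = -15$)
$T{\left(V,W \right)} = -3$ ($T{\left(V,W \right)} = 3 \left(-1 + 0\right) = 3 \left(-1\right) = -3$)
$\left(T{\left(6,X{\left(2 \right)} \right)} - 19\right) 11 = \left(-3 - 19\right) 11 = \left(-22\right) 11 = -242$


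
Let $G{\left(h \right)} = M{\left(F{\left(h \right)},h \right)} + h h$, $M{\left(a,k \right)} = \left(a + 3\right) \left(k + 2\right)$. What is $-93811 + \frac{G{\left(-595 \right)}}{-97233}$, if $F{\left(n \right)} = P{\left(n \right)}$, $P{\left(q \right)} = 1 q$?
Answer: $- \frac{3040743348}{32411} \approx -93818.0$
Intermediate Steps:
$P{\left(q \right)} = q$
$F{\left(n \right)} = n$
$M{\left(a,k \right)} = \left(2 + k\right) \left(3 + a\right)$ ($M{\left(a,k \right)} = \left(3 + a\right) \left(2 + k\right) = \left(2 + k\right) \left(3 + a\right)$)
$G{\left(h \right)} = 6 + 2 h^{2} + 5 h$ ($G{\left(h \right)} = \left(6 + 2 h + 3 h + h h\right) + h h = \left(6 + 2 h + 3 h + h^{2}\right) + h^{2} = \left(6 + h^{2} + 5 h\right) + h^{2} = 6 + 2 h^{2} + 5 h$)
$-93811 + \frac{G{\left(-595 \right)}}{-97233} = -93811 + \frac{6 + 2 \left(-595\right)^{2} + 5 \left(-595\right)}{-97233} = -93811 + \left(6 + 2 \cdot 354025 - 2975\right) \left(- \frac{1}{97233}\right) = -93811 + \left(6 + 708050 - 2975\right) \left(- \frac{1}{97233}\right) = -93811 + 705081 \left(- \frac{1}{97233}\right) = -93811 - \frac{235027}{32411} = - \frac{3040743348}{32411}$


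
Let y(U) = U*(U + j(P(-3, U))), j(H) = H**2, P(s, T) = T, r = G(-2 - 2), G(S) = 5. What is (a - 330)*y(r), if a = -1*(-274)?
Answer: -8400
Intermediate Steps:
a = 274
r = 5
y(U) = U*(U + U**2)
(a - 330)*y(r) = (274 - 330)*(5**2*(1 + 5)) = -1400*6 = -56*150 = -8400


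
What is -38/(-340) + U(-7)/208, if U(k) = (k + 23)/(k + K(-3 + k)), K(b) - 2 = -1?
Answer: 328/3315 ≈ 0.098944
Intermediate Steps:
K(b) = 1 (K(b) = 2 - 1 = 1)
U(k) = (23 + k)/(1 + k) (U(k) = (k + 23)/(k + 1) = (23 + k)/(1 + k))
-38/(-340) + U(-7)/208 = -38/(-340) + ((23 - 7)/(1 - 7))/208 = -38*(-1/340) + (16/(-6))*(1/208) = 19/170 - ⅙*16*(1/208) = 19/170 - 8/3*1/208 = 19/170 - 1/78 = 328/3315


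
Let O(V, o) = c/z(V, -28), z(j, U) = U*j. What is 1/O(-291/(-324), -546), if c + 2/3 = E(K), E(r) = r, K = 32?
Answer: -679/846 ≈ -0.80260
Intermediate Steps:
c = 94/3 (c = -⅔ + 32 = 94/3 ≈ 31.333)
O(V, o) = -47/(42*V) (O(V, o) = 94/(3*((-28*V))) = 94*(-1/(28*V))/3 = -47/(42*V))
1/O(-291/(-324), -546) = 1/(-47/(42*((-291/(-324))))) = 1/(-47/(42*((-291*(-1/324))))) = 1/(-47/(42*97/108)) = 1/(-47/42*108/97) = 1/(-846/679) = -679/846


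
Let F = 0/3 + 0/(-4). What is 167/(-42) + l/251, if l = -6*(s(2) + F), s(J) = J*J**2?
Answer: -43933/10542 ≈ -4.1674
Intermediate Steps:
s(J) = J**3
F = 0 (F = 0*(1/3) + 0*(-1/4) = 0 + 0 = 0)
l = -48 (l = -6*(2**3 + 0) = -6*(8 + 0) = -6*8 = -48)
167/(-42) + l/251 = 167/(-42) - 48/251 = 167*(-1/42) - 48*1/251 = -167/42 - 48/251 = -43933/10542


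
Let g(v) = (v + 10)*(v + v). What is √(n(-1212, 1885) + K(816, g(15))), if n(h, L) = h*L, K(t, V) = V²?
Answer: 2*I*√430530 ≈ 1312.3*I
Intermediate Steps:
g(v) = 2*v*(10 + v) (g(v) = (10 + v)*(2*v) = 2*v*(10 + v))
n(h, L) = L*h
√(n(-1212, 1885) + K(816, g(15))) = √(1885*(-1212) + (2*15*(10 + 15))²) = √(-2284620 + (2*15*25)²) = √(-2284620 + 750²) = √(-2284620 + 562500) = √(-1722120) = 2*I*√430530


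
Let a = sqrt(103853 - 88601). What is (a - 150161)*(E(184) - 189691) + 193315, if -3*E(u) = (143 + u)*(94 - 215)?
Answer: 26503910137 - 353004*sqrt(3813) ≈ 2.6482e+10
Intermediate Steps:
a = 2*sqrt(3813) (a = sqrt(15252) = 2*sqrt(3813) ≈ 123.50)
E(u) = 17303/3 + 121*u/3 (E(u) = -(143 + u)*(94 - 215)/3 = -(143 + u)*(-121)/3 = -(-17303 - 121*u)/3 = 17303/3 + 121*u/3)
(a - 150161)*(E(184) - 189691) + 193315 = (2*sqrt(3813) - 150161)*((17303/3 + (121/3)*184) - 189691) + 193315 = (-150161 + 2*sqrt(3813))*((17303/3 + 22264/3) - 189691) + 193315 = (-150161 + 2*sqrt(3813))*(13189 - 189691) + 193315 = (-150161 + 2*sqrt(3813))*(-176502) + 193315 = (26503716822 - 353004*sqrt(3813)) + 193315 = 26503910137 - 353004*sqrt(3813)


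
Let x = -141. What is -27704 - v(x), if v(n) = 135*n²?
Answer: -2711639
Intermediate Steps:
-27704 - v(x) = -27704 - 135*(-141)² = -27704 - 135*19881 = -27704 - 1*2683935 = -27704 - 2683935 = -2711639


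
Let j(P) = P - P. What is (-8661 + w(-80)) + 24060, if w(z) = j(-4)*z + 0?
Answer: 15399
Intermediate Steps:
j(P) = 0
w(z) = 0 (w(z) = 0*z + 0 = 0 + 0 = 0)
(-8661 + w(-80)) + 24060 = (-8661 + 0) + 24060 = -8661 + 24060 = 15399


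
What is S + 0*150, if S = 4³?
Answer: 64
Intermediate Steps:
S = 64
S + 0*150 = 64 + 0*150 = 64 + 0 = 64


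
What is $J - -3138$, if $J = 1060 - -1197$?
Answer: $5395$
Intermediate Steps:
$J = 2257$ ($J = 1060 + 1197 = 2257$)
$J - -3138 = 2257 - -3138 = 2257 + 3138 = 5395$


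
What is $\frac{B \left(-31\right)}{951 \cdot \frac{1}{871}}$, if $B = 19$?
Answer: $- \frac{513019}{951} \approx -539.45$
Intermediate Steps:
$\frac{B \left(-31\right)}{951 \cdot \frac{1}{871}} = \frac{19 \left(-31\right)}{951 \cdot \frac{1}{871}} = - \frac{589}{951 \cdot \frac{1}{871}} = - \frac{589}{\frac{951}{871}} = \left(-589\right) \frac{871}{951} = - \frac{513019}{951}$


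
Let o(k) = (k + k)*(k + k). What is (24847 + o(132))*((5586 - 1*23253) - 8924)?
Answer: -2513992913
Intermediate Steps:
o(k) = 4*k**2 (o(k) = (2*k)*(2*k) = 4*k**2)
(24847 + o(132))*((5586 - 1*23253) - 8924) = (24847 + 4*132**2)*((5586 - 1*23253) - 8924) = (24847 + 4*17424)*((5586 - 23253) - 8924) = (24847 + 69696)*(-17667 - 8924) = 94543*(-26591) = -2513992913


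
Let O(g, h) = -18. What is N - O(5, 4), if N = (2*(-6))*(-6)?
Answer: 90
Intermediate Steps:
N = 72 (N = -12*(-6) = 72)
N - O(5, 4) = 72 - 1*(-18) = 72 + 18 = 90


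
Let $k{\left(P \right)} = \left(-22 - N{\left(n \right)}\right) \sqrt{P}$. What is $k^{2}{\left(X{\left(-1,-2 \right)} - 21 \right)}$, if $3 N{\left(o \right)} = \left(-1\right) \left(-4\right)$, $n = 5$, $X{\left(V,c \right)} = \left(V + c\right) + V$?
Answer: $- \frac{122500}{9} \approx -13611.0$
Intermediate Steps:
$X{\left(V,c \right)} = c + 2 V$
$N{\left(o \right)} = \frac{4}{3}$ ($N{\left(o \right)} = \frac{\left(-1\right) \left(-4\right)}{3} = \frac{1}{3} \cdot 4 = \frac{4}{3}$)
$k{\left(P \right)} = - \frac{70 \sqrt{P}}{3}$ ($k{\left(P \right)} = \left(-22 - \frac{4}{3}\right) \sqrt{P} = - \frac{70 \sqrt{P}}{3}$)
$k^{2}{\left(X{\left(-1,-2 \right)} - 21 \right)} = \left(- \frac{70 \sqrt{\left(-2 + 2 \left(-1\right)\right) - 21}}{3}\right)^{2} = \left(- \frac{70 \sqrt{\left(-2 - 2\right) - 21}}{3}\right)^{2} = \left(- \frac{70 \sqrt{-4 - 21}}{3}\right)^{2} = \left(- \frac{70 \sqrt{-25}}{3}\right)^{2} = \left(- \frac{70 \cdot 5 i}{3}\right)^{2} = \left(- \frac{350 i}{3}\right)^{2} = - \frac{122500}{9}$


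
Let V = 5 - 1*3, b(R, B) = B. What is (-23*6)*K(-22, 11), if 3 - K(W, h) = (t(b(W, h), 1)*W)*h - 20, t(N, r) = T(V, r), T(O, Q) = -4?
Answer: 130410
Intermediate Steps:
V = 2 (V = 5 - 3 = 2)
t(N, r) = -4
K(W, h) = 23 + 4*W*h (K(W, h) = 3 - ((-4*W)*h - 20) = 3 - (-4*W*h - 20) = 3 - (-20 - 4*W*h) = 3 + (20 + 4*W*h) = 23 + 4*W*h)
(-23*6)*K(-22, 11) = (-23*6)*(23 + 4*(-22)*11) = -138*(23 - 968) = -138*(-945) = 130410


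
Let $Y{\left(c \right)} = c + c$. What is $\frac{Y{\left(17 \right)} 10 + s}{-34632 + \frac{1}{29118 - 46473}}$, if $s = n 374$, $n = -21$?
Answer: $\frac{130405470}{601038361} \approx 0.21697$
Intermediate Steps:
$Y{\left(c \right)} = 2 c$
$s = -7854$ ($s = \left(-21\right) 374 = -7854$)
$\frac{Y{\left(17 \right)} 10 + s}{-34632 + \frac{1}{29118 - 46473}} = \frac{2 \cdot 17 \cdot 10 - 7854}{-34632 + \frac{1}{29118 - 46473}} = \frac{34 \cdot 10 - 7854}{-34632 + \frac{1}{-17355}} = \frac{340 - 7854}{-34632 - \frac{1}{17355}} = - \frac{7514}{- \frac{601038361}{17355}} = \left(-7514\right) \left(- \frac{17355}{601038361}\right) = \frac{130405470}{601038361}$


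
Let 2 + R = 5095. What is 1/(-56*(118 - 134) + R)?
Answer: 1/5989 ≈ 0.00016697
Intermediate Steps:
R = 5093 (R = -2 + 5095 = 5093)
1/(-56*(118 - 134) + R) = 1/(-56*(118 - 134) + 5093) = 1/(-56*(-16) + 5093) = 1/(896 + 5093) = 1/5989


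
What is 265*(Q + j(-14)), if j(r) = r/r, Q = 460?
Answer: 122165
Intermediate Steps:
j(r) = 1
265*(Q + j(-14)) = 265*(460 + 1) = 265*461 = 122165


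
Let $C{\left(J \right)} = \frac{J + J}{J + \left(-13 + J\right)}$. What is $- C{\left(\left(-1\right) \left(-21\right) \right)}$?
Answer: $- \frac{42}{29} \approx -1.4483$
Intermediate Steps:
$C{\left(J \right)} = \frac{2 J}{-13 + 2 J}$
$- C{\left(\left(-1\right) \left(-21\right) \right)} = - \frac{2 \left(\left(-1\right) \left(-21\right)\right)}{-13 + 2 \left(\left(-1\right) \left(-21\right)\right)} = - \frac{2 \cdot 21}{-13 + 2 \cdot 21} = - \frac{2 \cdot 21}{-13 + 42} = - \frac{2 \cdot 21}{29} = \left(-1\right) \frac{42}{29} = - \frac{42}{29}$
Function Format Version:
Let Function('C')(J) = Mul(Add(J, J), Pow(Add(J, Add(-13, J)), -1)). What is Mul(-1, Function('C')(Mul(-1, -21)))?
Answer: Rational(-42, 29) ≈ -1.4483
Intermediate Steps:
Function('C')(J) = Mul(2, J, Pow(Add(-13, Mul(2, J)), -1)) (Function('C')(J) = Mul(Mul(2, J), Pow(Add(-13, Mul(2, J)), -1)) = Mul(2, J, Pow(Add(-13, Mul(2, J)), -1)))
Mul(-1, Function('C')(Mul(-1, -21))) = Mul(-1, Mul(2, Mul(-1, -21), Pow(Add(-13, Mul(2, Mul(-1, -21))), -1))) = Mul(-1, Mul(2, 21, Pow(Add(-13, Mul(2, 21)), -1))) = Mul(-1, Mul(2, 21, Pow(Add(-13, 42), -1))) = Mul(-1, Mul(2, 21, Pow(29, -1))) = Mul(-1, Mul(2, 21, Rational(1, 29))) = Mul(-1, Rational(42, 29)) = Rational(-42, 29)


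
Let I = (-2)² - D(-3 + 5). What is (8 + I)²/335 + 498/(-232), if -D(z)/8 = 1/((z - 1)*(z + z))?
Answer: -60679/38860 ≈ -1.5615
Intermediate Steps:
D(z) = -4/(z*(-1 + z)) (D(z) = -8*1/((z - 1)*(z + z)) = -8*1/(2*z*(-1 + z)) = -4/(z*(-1 + z)))
I = 6 (I = (-2)² - (-4)/((-3 + 5)*(-1 + (-3 + 5))) = 4 - (-4)/(2*(-1 + 2)) = 4 - (-4)/(2*1) = 4 - (-4)/2 = 4 - 1*(-2) = 4 + 2 = 6)
(8 + I)²/335 + 498/(-232) = (8 + 6)²/335 + 498/(-232) = 14²*(1/335) + 498*(-1/232) = 196*(1/335) - 249/116 = 196/335 - 249/116 = -60679/38860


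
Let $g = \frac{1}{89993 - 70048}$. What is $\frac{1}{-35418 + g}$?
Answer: $- \frac{19945}{706412009} \approx -2.8234 \cdot 10^{-5}$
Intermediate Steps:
$g = \frac{1}{19945} \approx 5.0138 \cdot 10^{-5}$
$\frac{1}{-35418 + g} = \frac{1}{-35418 + \frac{1}{19945}} = \frac{1}{- \frac{706412009}{19945}} = - \frac{19945}{706412009}$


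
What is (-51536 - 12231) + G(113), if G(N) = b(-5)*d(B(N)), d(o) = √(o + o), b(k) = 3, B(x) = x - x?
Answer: -63767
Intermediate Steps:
B(x) = 0
d(o) = √2*√o (d(o) = √(2*o) = √2*√o)
G(N) = 0 (G(N) = 3*(√2*√0) = 3*(√2*0) = 3*0 = 0)
(-51536 - 12231) + G(113) = (-51536 - 12231) + 0 = -63767 + 0 = -63767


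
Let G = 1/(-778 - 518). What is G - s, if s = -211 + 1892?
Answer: -2178577/1296 ≈ -1681.0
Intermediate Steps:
s = 1681
G = -1/1296 (G = 1/(-1296) = -1/1296 ≈ -0.00077160)
G - s = -1/1296 - 1*1681 = -1/1296 - 1681 = -2178577/1296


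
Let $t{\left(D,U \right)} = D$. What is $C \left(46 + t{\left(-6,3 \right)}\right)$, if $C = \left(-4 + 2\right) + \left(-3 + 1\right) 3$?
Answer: $-320$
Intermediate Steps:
$C = -8$ ($C = -2 - 6 = -8$)
$C \left(46 + t{\left(-6,3 \right)}\right) = - 8 \left(46 - 6\right) = \left(-8\right) 40 = -320$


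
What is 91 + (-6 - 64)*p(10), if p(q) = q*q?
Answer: -6909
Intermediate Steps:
p(q) = q**2
91 + (-6 - 64)*p(10) = 91 + (-6 - 64)*10**2 = 91 - 70*100 = 91 - 7000 = -6909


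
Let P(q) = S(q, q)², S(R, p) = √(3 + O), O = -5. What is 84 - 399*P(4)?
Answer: 882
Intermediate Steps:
S(R, p) = I*√2 (S(R, p) = √(3 - 5) = √(-2) = I*√2)
P(q) = -2 (P(q) = (I*√2)² = -2)
84 - 399*P(4) = 84 - 399*(-2) = 84 + 798 = 882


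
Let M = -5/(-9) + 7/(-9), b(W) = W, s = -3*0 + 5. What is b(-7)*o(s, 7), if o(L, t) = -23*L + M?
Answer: 7259/9 ≈ 806.56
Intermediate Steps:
s = 5 (s = 0 + 5 = 5)
M = -2/9 (M = -5*(-⅑) + 7*(-⅑) = 5/9 - 7/9 = -2/9 ≈ -0.22222)
o(L, t) = -2/9 - 23*L (o(L, t) = -23*L - 2/9 = -2/9 - 23*L)
b(-7)*o(s, 7) = -7*(-2/9 - 23*5) = -7*(-2/9 - 115) = -7*(-1037/9) = 7259/9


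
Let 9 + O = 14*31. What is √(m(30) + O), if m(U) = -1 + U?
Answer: √454 ≈ 21.307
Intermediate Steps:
O = 425 (O = -9 + 14*31 = -9 + 434 = 425)
√(m(30) + O) = √((-1 + 30) + 425) = √(29 + 425) = √454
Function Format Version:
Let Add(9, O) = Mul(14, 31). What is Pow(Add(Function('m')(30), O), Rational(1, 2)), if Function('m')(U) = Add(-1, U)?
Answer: Pow(454, Rational(1, 2)) ≈ 21.307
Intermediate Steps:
O = 425 (O = Add(-9, Mul(14, 31)) = Add(-9, 434) = 425)
Pow(Add(Function('m')(30), O), Rational(1, 2)) = Pow(Add(Add(-1, 30), 425), Rational(1, 2)) = Pow(Add(29, 425), Rational(1, 2)) = Pow(454, Rational(1, 2))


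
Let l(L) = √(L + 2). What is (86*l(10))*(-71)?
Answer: -12212*√3 ≈ -21152.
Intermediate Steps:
l(L) = √(2 + L)
(86*l(10))*(-71) = (86*√(2 + 10))*(-71) = (86*√12)*(-71) = (86*(2*√3))*(-71) = (172*√3)*(-71) = -12212*√3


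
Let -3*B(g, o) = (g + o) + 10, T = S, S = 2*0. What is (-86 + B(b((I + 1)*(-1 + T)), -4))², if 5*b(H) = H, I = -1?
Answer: 7744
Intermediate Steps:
S = 0
T = 0
b(H) = H/5
B(g, o) = -10/3 - g/3 - o/3 (B(g, o) = -((g + o) + 10)/3 = -(10 + g + o)/3 = -10/3 - g/3 - o/3)
(-86 + B(b((I + 1)*(-1 + T)), -4))² = (-86 + (-10/3 - (-1 + 1)*(-1 + 0)/15 - ⅓*(-4)))² = (-86 + (-10/3 - 0*(-1)/15 + 4/3))² = (-86 + (-10/3 - 0/15 + 4/3))² = (-86 + (-10/3 - ⅓*0 + 4/3))² = (-86 + (-10/3 + 0 + 4/3))² = (-86 - 2)² = (-88)² = 7744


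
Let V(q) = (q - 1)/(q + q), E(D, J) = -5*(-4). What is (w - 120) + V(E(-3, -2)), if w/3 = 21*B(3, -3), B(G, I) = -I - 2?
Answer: -2261/40 ≈ -56.525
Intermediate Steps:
E(D, J) = 20 (E(D, J) = -1*(-20) = 20)
B(G, I) = -2 - I
w = 63 (w = 3*(21*(-2 - 1*(-3))) = 3*(21*(-2 + 3)) = 3*(21*1) = 3*21 = 63)
V(q) = (-1 + q)/(2*q) (V(q) = (-1 + q)/((2*q)) = (-1 + q)*(1/(2*q)) = (-1 + q)/(2*q))
(w - 120) + V(E(-3, -2)) = (63 - 120) + (½)*(-1 + 20)/20 = -57 + (½)*(1/20)*19 = -57 + 19/40 = -2261/40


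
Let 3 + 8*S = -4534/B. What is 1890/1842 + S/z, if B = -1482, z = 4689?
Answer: 2188969247/2133373086 ≈ 1.0261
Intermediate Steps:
S = 11/1482 (S = -3/8 + (-4534/(-1482))/8 = -3/8 + (-4534*(-1/1482))/8 = -3/8 + (⅛)*(2267/741) = -3/8 + 2267/5928 = 11/1482 ≈ 0.0074224)
1890/1842 + S/z = 1890/1842 + (11/1482)/4689 = 1890*(1/1842) + (11/1482)*(1/4689) = 315/307 + 11/6949098 = 2188969247/2133373086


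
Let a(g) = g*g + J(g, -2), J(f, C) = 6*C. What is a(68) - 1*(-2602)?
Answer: 7214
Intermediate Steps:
a(g) = -12 + g**2 (a(g) = g*g + 6*(-2) = g**2 - 12 = -12 + g**2)
a(68) - 1*(-2602) = (-12 + 68**2) - 1*(-2602) = (-12 + 4624) + 2602 = 4612 + 2602 = 7214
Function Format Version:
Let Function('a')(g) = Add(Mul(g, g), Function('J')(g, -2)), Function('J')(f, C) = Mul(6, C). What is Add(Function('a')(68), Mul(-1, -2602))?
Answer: 7214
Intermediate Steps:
Function('a')(g) = Add(-12, Pow(g, 2)) (Function('a')(g) = Add(Mul(g, g), Mul(6, -2)) = Add(Pow(g, 2), -12) = Add(-12, Pow(g, 2)))
Add(Function('a')(68), Mul(-1, -2602)) = Add(Add(-12, Pow(68, 2)), Mul(-1, -2602)) = Add(Add(-12, 4624), 2602) = Add(4612, 2602) = 7214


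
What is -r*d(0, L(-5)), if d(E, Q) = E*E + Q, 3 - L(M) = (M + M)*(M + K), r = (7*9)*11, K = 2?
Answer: 18711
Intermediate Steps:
r = 693 (r = 63*11 = 693)
L(M) = 3 - 2*M*(2 + M) (L(M) = 3 - (M + M)*(M + 2) = 3 - 2*M*(2 + M))
d(E, Q) = Q + E² (d(E, Q) = E² + Q = Q + E²)
-r*d(0, L(-5)) = -693*((3 - 4*(-5) - 2*(-5)²) + 0²) = -693*((3 + 20 - 2*25) + 0) = -693*((3 + 20 - 50) + 0) = -693*(-27 + 0) = -693*(-27) = -1*(-18711) = 18711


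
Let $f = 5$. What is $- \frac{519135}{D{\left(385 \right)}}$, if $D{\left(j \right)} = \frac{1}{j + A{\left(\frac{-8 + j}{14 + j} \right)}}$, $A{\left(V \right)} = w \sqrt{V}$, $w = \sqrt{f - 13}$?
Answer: $-199866975 - \frac{346090 i \sqrt{300846}}{133} \approx -1.9987 \cdot 10^{8} - 1.4273 \cdot 10^{6} i$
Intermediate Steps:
$w = 2 i \sqrt{2}$ ($w = \sqrt{5 - 13} = \sqrt{-8} = 2 i \sqrt{2} \approx 2.8284 i$)
$A{\left(V \right)} = 2 i \sqrt{2} \sqrt{V}$
$D{\left(j \right)} = \frac{1}{j + 2 i \sqrt{2} \sqrt{\frac{-8 + j}{14 + j}}}$
$- \frac{519135}{D{\left(385 \right)}} = - \frac{519135}{\frac{1}{385 + 2 i \sqrt{2} \sqrt{\frac{-8 + 385}{14 + 385}}}} = - \frac{519135}{\frac{1}{385 + 2 i \sqrt{2} \sqrt{\frac{1}{399} \cdot 377}}} = - \frac{519135}{\frac{1}{385 + 2 i \sqrt{2} \sqrt{\frac{377}{399}}}} = - \frac{519135}{\frac{1}{385 + 2 i \sqrt{2} \frac{\sqrt{150423}}{399}}} = - \frac{519135}{\frac{1}{385 + \frac{2 i \sqrt{300846}}{399}}} = - 519135 \left(385 + \frac{2 i \sqrt{300846}}{399}\right) = -199866975 - \frac{346090 i \sqrt{300846}}{133}$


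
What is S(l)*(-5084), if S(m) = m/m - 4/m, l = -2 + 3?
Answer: 15252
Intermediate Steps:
l = 1
S(m) = 1 - 4/m
S(l)*(-5084) = ((-4 + 1)/1)*(-5084) = (1*(-3))*(-5084) = -3*(-5084) = 15252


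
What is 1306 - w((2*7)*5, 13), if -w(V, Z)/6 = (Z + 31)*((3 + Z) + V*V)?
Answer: 1299130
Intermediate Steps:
w(V, Z) = -6*(31 + Z)*(3 + Z + V²) (w(V, Z) = -6*(Z + 31)*((3 + Z) + V*V) = -6*(31 + Z)*((3 + Z) + V²) = -6*(31 + Z)*(3 + Z + V²))
1306 - w((2*7)*5, 13) = 1306 - (-558 - 204*13 - 186*((2*7)*5)² - 6*13² - 6*13*((2*7)*5)²) = 1306 - (-558 - 2652 - 186*(14*5)² - 6*169 - 6*13*(14*5)²) = 1306 - (-558 - 2652 - 186*70² - 1014 - 6*13*70²) = 1306 - (-558 - 2652 - 186*4900 - 1014 - 6*13*4900) = 1306 - (-558 - 2652 - 911400 - 1014 - 382200) = 1306 - 1*(-1297824) = 1306 + 1297824 = 1299130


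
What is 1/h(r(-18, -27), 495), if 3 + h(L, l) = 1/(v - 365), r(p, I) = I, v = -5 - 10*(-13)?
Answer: -240/721 ≈ -0.33287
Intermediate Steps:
v = 125 (v = -5 + 130 = 125)
h(L, l) = -721/240 (h(L, l) = -3 + 1/(125 - 365) = -3 + 1/(-240) = -3 - 1/240 = -721/240)
1/h(r(-18, -27), 495) = 1/(-721/240) = -240/721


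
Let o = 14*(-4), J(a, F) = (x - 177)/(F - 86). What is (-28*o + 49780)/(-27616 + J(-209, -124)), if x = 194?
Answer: -10783080/5799377 ≈ -1.8594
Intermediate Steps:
J(a, F) = 17/(-86 + F) (J(a, F) = (194 - 177)/(F - 86) = 17/(-86 + F))
o = -56
(-28*o + 49780)/(-27616 + J(-209, -124)) = (-28*(-56) + 49780)/(-27616 + 17/(-86 - 124)) = (1568 + 49780)/(-27616 + 17/(-210)) = 51348/(-27616 + 17*(-1/210)) = 51348/(-27616 - 17/210) = 51348/(-5799377/210) = 51348*(-210/5799377) = -10783080/5799377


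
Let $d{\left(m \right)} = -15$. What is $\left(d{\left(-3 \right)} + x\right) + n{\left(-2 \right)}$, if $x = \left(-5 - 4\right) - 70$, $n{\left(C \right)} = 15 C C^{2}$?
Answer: $-214$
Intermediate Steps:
$n{\left(C \right)} = 15 C^{3}$
$x = -79$ ($x = \left(-5 - 4\right) - 70 = -9 - 70 = -79$)
$\left(d{\left(-3 \right)} + x\right) + n{\left(-2 \right)} = \left(-15 - 79\right) + 15 \left(-2\right)^{3} = -94 + 15 \left(-8\right) = -94 - 120 = -214$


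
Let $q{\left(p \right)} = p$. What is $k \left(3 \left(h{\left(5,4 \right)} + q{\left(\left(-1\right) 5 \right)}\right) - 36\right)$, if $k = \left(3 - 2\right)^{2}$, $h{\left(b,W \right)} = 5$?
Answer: $-36$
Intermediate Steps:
$k = 1$ ($k = 1^{2} = 1$)
$k \left(3 \left(h{\left(5,4 \right)} + q{\left(\left(-1\right) 5 \right)}\right) - 36\right) = 1 \left(3 \left(5 - 5\right) - 36\right) = 1 \left(3 \cdot 0 - 36\right) = 1 \left(0 - 36\right) = 1 \left(-36\right) = -36$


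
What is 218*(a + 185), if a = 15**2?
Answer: 89380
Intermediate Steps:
a = 225
218*(a + 185) = 218*(225 + 185) = 218*410 = 89380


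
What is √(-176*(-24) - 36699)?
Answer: 5*I*√1299 ≈ 180.21*I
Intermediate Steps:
√(-176*(-24) - 36699) = √(4224 - 36699) = √(-32475) = 5*I*√1299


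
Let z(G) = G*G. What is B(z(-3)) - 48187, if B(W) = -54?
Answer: -48241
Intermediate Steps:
z(G) = G**2
B(z(-3)) - 48187 = -54 - 48187 = -48241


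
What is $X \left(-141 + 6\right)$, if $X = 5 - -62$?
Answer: $-9045$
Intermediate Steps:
$X = 67$ ($X = 5 + 62 = 67$)
$X \left(-141 + 6\right) = 67 \left(-141 + 6\right) = 67 \left(-135\right) = -9045$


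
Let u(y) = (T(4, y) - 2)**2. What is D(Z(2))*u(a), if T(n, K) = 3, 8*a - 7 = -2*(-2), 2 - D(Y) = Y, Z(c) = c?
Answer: 0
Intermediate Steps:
D(Y) = 2 - Y
a = 11/8 (a = 7/8 + (-2*(-2))/8 = 7/8 + (1/8)*4 = 7/8 + 1/2 = 11/8 ≈ 1.3750)
u(y) = 1 (u(y) = (3 - 2)**2 = 1**2 = 1)
D(Z(2))*u(a) = (2 - 1*2)*1 = (2 - 2)*1 = 0*1 = 0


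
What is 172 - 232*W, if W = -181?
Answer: 42164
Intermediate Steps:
172 - 232*W = 172 - 232*(-181) = 172 + 41992 = 42164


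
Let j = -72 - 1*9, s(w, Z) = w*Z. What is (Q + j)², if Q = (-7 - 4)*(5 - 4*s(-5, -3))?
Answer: 274576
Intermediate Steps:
s(w, Z) = Z*w
j = -81 (j = -72 - 9 = -81)
Q = 605 (Q = (-7 - 4)*(5 - (-12)*(-5)) = -11*(5 - 4*15) = -11*(5 - 60) = -11*(-55) = 605)
(Q + j)² = (605 - 81)² = 524² = 274576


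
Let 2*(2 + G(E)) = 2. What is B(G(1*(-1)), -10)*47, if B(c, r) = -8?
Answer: -376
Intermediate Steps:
G(E) = -1 (G(E) = -2 + (½)*2 = -2 + 1 = -1)
B(G(1*(-1)), -10)*47 = -8*47 = -376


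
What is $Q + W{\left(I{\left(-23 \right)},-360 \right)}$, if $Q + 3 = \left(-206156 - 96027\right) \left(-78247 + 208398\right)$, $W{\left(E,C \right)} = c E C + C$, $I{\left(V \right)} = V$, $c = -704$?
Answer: $-39335249116$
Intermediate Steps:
$W{\left(E,C \right)} = C - 704 C E$ ($W{\left(E,C \right)} = - 704 E C + C = - 704 C E + C = C - 704 C E$)
$Q = -39329419636$ ($Q = -3 + \left(-206156 - 96027\right) \left(-78247 + 208398\right) = -3 - 39329419633 = -39329419636$)
$Q + W{\left(I{\left(-23 \right)},-360 \right)} = -39329419636 - 360 \left(1 - -16192\right) = -39329419636 - 360 \left(1 + 16192\right) = -39329419636 - 5829480 = -39335249116$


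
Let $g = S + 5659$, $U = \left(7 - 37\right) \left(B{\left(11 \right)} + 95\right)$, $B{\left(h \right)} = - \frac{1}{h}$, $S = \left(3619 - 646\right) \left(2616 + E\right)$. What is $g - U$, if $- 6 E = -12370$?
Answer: $\frac{153067302}{11} \approx 1.3915 \cdot 10^{7}$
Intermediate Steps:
$E = \frac{6185}{3}$ ($E = \left(- \frac{1}{6}\right) \left(-12370\right) = \frac{6185}{3} \approx 2061.7$)
$S = 13906703$ ($S = \left(3619 - 646\right) \left(2616 + \frac{6185}{3}\right) = 2973 \cdot \frac{14033}{3} = 13906703$)
$U = - \frac{31320}{11}$ ($U = \left(7 - 37\right) \left(- \frac{1}{11} + 95\right) = - 30 \left(\left(-1\right) \frac{1}{11} + 95\right) = - 30 \left(- \frac{1}{11} + 95\right) = \left(-30\right) \frac{1044}{11} = - \frac{31320}{11} \approx -2847.3$)
$g = 13912362$ ($g = 13906703 + 5659 = 13912362$)
$g - U = 13912362 - - \frac{31320}{11} = 13912362 + \frac{31320}{11} = \frac{153067302}{11}$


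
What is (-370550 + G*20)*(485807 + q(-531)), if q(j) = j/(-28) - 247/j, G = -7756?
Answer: -1898527474725755/7434 ≈ -2.5538e+11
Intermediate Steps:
q(j) = -247/j - j/28 (q(j) = j*(-1/28) - 247/j = -j/28 - 247/j = -247/j - j/28)
(-370550 + G*20)*(485807 + q(-531)) = (-370550 - 7756*20)*(485807 + (-247/(-531) - 1/28*(-531))) = (-370550 - 155120)*(485807 + (-247*(-1/531) + 531/28)) = -525670*(485807 + (247/531 + 531/28)) = -525670*(485807 + 288877/14868) = -525670*7223267353/14868 = -1898527474725755/7434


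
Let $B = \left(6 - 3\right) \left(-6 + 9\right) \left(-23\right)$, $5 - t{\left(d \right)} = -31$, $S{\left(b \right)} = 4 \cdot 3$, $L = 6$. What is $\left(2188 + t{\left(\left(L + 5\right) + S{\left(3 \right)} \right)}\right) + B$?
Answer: $2017$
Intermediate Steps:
$S{\left(b \right)} = 12$
$t{\left(d \right)} = 36$ ($t{\left(d \right)} = 5 - -31 = 5 + 31 = 36$)
$B = -207$ ($B = 3 \cdot 3 \left(-23\right) = 9 \left(-23\right) = -207$)
$\left(2188 + t{\left(\left(L + 5\right) + S{\left(3 \right)} \right)}\right) + B = \left(2188 + 36\right) - 207 = 2224 - 207 = 2017$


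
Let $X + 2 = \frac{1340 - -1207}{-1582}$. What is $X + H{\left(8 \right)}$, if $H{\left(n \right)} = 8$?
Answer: $\frac{6945}{1582} \approx 4.39$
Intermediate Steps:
$X = - \frac{5711}{1582}$ ($X = -2 + \frac{1340 - -1207}{-1582} = -2 + \left(1340 + 1207\right) \left(- \frac{1}{1582}\right) = -2 + 2547 \left(- \frac{1}{1582}\right) = -2 - \frac{2547}{1582} = - \frac{5711}{1582} \approx -3.61$)
$X + H{\left(8 \right)} = - \frac{5711}{1582} + 8 = \frac{6945}{1582}$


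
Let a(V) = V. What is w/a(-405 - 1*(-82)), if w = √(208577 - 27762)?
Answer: -29*√215/323 ≈ -1.3165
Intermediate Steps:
w = 29*√215 (w = √180815 = 29*√215 ≈ 425.22)
w/a(-405 - 1*(-82)) = (29*√215)/(-405 - 1*(-82)) = (29*√215)/(-405 + 82) = (29*√215)/(-323) = (29*√215)*(-1/323) = -29*√215/323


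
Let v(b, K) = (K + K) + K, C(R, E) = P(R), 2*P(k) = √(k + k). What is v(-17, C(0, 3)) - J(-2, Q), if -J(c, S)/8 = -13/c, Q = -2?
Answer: 52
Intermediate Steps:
P(k) = √2*√k/2 (P(k) = √(k + k)/2 = √(2*k)/2 = (√2*√k)/2 = √2*√k/2)
C(R, E) = √2*√R/2
J(c, S) = 104/c (J(c, S) = -(-104)/c = 104/c)
v(b, K) = 3*K (v(b, K) = 2*K + K = 3*K)
v(-17, C(0, 3)) - J(-2, Q) = 3*(√2*√0/2) - 104/(-2) = 3*((½)*√2*0) - 104*(-1)/2 = 3*0 - 1*(-52) = 0 + 52 = 52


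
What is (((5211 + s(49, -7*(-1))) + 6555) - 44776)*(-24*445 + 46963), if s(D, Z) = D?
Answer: -1195923963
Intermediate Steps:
(((5211 + s(49, -7*(-1))) + 6555) - 44776)*(-24*445 + 46963) = (((5211 + 49) + 6555) - 44776)*(-24*445 + 46963) = ((5260 + 6555) - 44776)*(-10680 + 46963) = (11815 - 44776)*36283 = -32961*36283 = -1195923963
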